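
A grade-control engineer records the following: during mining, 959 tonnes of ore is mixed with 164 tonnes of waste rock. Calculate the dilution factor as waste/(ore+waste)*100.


14.6037%

Total material = ore + waste
= 959 + 164 = 1123 tonnes
Dilution = waste / total * 100
= 164 / 1123 * 100
= 0.1460373998 * 100
= 14.6037%


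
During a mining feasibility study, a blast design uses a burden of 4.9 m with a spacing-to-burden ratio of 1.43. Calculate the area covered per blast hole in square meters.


34.3343 m^2

First, find the spacing:
Spacing = burden * ratio = 4.9 * 1.43
= 7.007 m
Then, calculate the area:
Area = burden * spacing = 4.9 * 7.007
= 34.3343 m^2


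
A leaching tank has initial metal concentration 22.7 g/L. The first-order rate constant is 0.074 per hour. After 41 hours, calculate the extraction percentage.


Compute the exponent:
-k * t = -0.074 * 41 = -3.034
Remaining concentration:
C = 22.7 * exp(-3.034)
= 22.7 * 0.04812276158
= 1.092386688 g/L
Extracted = 22.7 - 1.092386688 = 21.60761331 g/L
Extraction % = 21.60761331 / 22.7 * 100
= 95.1877%

95.1877%


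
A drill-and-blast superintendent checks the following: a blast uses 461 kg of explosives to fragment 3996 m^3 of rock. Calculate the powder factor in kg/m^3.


Powder factor = explosive mass / rock volume
= 461 / 3996
= 0.1154 kg/m^3

0.1154 kg/m^3


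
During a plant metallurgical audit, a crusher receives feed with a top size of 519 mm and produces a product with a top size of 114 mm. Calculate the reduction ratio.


4.5526

Reduction ratio = feed size / product size
= 519 / 114
= 4.5526


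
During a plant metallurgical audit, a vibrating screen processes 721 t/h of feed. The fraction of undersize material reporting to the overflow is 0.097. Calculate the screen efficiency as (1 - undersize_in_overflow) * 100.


Screen efficiency = (1 - fraction of undersize in overflow) * 100
= (1 - 0.097) * 100
= 0.903 * 100
= 90.3%

90.3%


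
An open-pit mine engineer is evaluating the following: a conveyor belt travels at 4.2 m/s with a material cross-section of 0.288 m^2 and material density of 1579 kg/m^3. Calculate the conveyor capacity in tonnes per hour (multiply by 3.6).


6875.8502 t/h

Volumetric flow = speed * area
= 4.2 * 0.288 = 1.2096 m^3/s
Mass flow = volumetric * density
= 1.2096 * 1579 = 1909.9584 kg/s
Convert to t/h: multiply by 3.6
Capacity = 1909.9584 * 3.6
= 6875.8502 t/h


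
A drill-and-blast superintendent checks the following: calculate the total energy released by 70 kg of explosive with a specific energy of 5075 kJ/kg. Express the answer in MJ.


355.25 MJ

Energy = mass * specific_energy / 1000
= 70 * 5075 / 1000
= 355250 / 1000
= 355.25 MJ


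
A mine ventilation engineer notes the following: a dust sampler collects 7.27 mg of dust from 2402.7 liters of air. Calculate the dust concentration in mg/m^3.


3.0258 mg/m^3

Convert liters to m^3: 1 m^3 = 1000 L
Concentration = mass / volume * 1000
= 7.27 / 2402.7 * 1000
= 0.003025762684 * 1000
= 3.0258 mg/m^3


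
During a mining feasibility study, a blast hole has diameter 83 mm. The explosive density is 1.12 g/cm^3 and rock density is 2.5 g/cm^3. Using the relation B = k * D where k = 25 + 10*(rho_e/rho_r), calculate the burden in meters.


2.4468 m

First, compute k:
rho_e / rho_r = 1.12 / 2.5 = 0.448
k = 25 + 10 * 0.448 = 29.48
Then, compute burden:
B = k * D / 1000 = 29.48 * 83 / 1000
= 2446.84 / 1000
= 2.4468 m


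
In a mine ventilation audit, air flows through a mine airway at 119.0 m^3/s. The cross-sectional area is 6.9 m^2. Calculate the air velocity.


17.2464 m/s

Velocity = flow rate / cross-sectional area
= 119.0 / 6.9
= 17.2464 m/s


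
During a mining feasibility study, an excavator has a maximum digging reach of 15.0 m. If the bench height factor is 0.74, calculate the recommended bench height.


11.1 m

Bench height = reach * factor
= 15.0 * 0.74
= 11.1 m


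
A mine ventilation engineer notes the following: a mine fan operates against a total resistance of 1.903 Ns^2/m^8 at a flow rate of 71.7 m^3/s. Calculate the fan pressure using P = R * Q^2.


9783.1137 Pa

Compute Q^2:
Q^2 = 71.7^2 = 5140.89
Compute pressure:
P = R * Q^2 = 1.903 * 5140.89
= 9783.1137 Pa


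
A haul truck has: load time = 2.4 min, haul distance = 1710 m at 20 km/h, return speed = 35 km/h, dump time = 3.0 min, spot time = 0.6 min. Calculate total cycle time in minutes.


14.0614 min

Convert haul speed to m/min: 20 * 1000/60 = 333.3333333 m/min
Haul time = 1710 / 333.3333333 = 5.13 min
Convert return speed to m/min: 35 * 1000/60 = 583.3333333 m/min
Return time = 1710 / 583.3333333 = 2.931428571 min
Total cycle time:
= 2.4 + 5.13 + 3.0 + 2.931428571 + 0.6
= 14.0614 min


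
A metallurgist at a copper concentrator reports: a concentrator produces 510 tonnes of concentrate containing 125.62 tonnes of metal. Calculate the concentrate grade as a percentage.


24.6314%

Grade = (metal in concentrate / concentrate mass) * 100
= (125.62 / 510) * 100
= 0.2463137255 * 100
= 24.6314%


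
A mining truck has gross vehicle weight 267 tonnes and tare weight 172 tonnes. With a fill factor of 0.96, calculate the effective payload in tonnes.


Maximum payload = gross - tare
= 267 - 172 = 95 tonnes
Effective payload = max payload * fill factor
= 95 * 0.96
= 91.2 tonnes

91.2 tonnes


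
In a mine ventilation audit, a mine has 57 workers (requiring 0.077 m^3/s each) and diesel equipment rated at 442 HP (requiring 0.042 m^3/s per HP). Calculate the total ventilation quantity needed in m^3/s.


22.953 m^3/s

Airflow for workers:
Q_people = 57 * 0.077 = 4.389 m^3/s
Airflow for diesel equipment:
Q_diesel = 442 * 0.042 = 18.564 m^3/s
Total ventilation:
Q_total = 4.389 + 18.564
= 22.953 m^3/s


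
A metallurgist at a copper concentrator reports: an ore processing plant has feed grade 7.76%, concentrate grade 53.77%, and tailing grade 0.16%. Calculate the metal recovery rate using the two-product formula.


98.2304%

Using the two-product formula:
R = 100 * c * (f - t) / (f * (c - t))
Numerator = 100 * 53.77 * (7.76 - 0.16)
= 100 * 53.77 * 7.6
= 40865.2
Denominator = 7.76 * (53.77 - 0.16)
= 7.76 * 53.61
= 416.0136
R = 40865.2 / 416.0136
= 98.2304%


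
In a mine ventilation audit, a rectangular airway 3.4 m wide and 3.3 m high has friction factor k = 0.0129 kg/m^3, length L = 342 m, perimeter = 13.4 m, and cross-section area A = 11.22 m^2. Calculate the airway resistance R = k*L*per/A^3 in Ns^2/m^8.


Compute the numerator:
k * L * per = 0.0129 * 342 * 13.4
= 59.11812
Compute the denominator:
A^3 = 11.22^3 = 1412.467848
Resistance:
R = 59.11812 / 1412.467848
= 0.0419 Ns^2/m^8

0.0419 Ns^2/m^8


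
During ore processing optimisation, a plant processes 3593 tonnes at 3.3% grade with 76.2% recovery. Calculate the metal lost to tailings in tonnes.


Total metal in feed:
= 3593 * 3.3 / 100 = 118.569 tonnes
Metal recovered:
= 118.569 * 76.2 / 100 = 90.349578 tonnes
Metal lost to tailings:
= 118.569 - 90.349578
= 28.2194 tonnes

28.2194 tonnes


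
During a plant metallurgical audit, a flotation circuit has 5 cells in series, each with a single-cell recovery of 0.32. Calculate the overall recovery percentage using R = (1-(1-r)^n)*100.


85.4607%

Complement of single-cell recovery:
1 - r = 1 - 0.32 = 0.68
Raise to power n:
(1 - r)^5 = 0.68^5 = 0.1453933568
Overall recovery:
R = (1 - 0.1453933568) * 100
= 85.4607%


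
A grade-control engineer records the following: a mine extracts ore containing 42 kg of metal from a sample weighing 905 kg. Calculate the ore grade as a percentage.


4.6409%

Ore grade = (metal mass / ore mass) * 100
= (42 / 905) * 100
= 0.04640883978 * 100
= 4.6409%


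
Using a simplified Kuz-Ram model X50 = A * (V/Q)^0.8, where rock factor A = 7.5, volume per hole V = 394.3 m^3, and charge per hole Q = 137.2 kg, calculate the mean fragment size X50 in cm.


Compute V/Q:
V/Q = 394.3 / 137.2 = 2.873906706
Raise to the power 0.8:
(V/Q)^0.8 = 2.873906706^0.8 = 2.326902213
Multiply by A:
X50 = 7.5 * 2.326902213
= 17.4518 cm

17.4518 cm


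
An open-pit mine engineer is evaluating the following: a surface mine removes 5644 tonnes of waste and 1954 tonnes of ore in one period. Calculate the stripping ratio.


Stripping ratio = waste tonnage / ore tonnage
= 5644 / 1954
= 2.8884

2.8884


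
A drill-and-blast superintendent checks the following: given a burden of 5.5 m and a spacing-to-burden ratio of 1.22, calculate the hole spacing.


6.71 m

Spacing = burden * ratio
= 5.5 * 1.22
= 6.71 m


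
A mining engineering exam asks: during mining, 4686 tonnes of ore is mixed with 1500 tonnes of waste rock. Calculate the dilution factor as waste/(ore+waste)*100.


Total material = ore + waste
= 4686 + 1500 = 6186 tonnes
Dilution = waste / total * 100
= 1500 / 6186 * 100
= 0.2424830262 * 100
= 24.2483%

24.2483%


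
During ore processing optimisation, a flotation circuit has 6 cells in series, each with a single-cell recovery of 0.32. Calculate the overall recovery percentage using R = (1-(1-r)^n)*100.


90.1133%

Complement of single-cell recovery:
1 - r = 1 - 0.32 = 0.68
Raise to power n:
(1 - r)^6 = 0.68^6 = 0.09886748262
Overall recovery:
R = (1 - 0.09886748262) * 100
= 90.1133%


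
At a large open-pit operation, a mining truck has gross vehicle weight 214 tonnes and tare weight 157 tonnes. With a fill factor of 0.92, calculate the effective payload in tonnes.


Maximum payload = gross - tare
= 214 - 157 = 57 tonnes
Effective payload = max payload * fill factor
= 57 * 0.92
= 52.44 tonnes

52.44 tonnes


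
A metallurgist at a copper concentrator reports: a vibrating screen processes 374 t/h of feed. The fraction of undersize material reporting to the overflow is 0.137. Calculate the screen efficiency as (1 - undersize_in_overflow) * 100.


Screen efficiency = (1 - fraction of undersize in overflow) * 100
= (1 - 0.137) * 100
= 0.863 * 100
= 86.3%

86.3%


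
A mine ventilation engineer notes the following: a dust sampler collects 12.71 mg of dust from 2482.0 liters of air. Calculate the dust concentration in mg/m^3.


5.1209 mg/m^3

Convert liters to m^3: 1 m^3 = 1000 L
Concentration = mass / volume * 1000
= 12.71 / 2482.0 * 1000
= 0.005120870266 * 1000
= 5.1209 mg/m^3


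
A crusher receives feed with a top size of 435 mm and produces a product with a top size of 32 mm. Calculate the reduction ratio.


13.5938

Reduction ratio = feed size / product size
= 435 / 32
= 13.5938


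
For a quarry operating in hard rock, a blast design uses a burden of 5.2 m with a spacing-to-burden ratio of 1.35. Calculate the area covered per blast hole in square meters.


First, find the spacing:
Spacing = burden * ratio = 5.2 * 1.35
= 7.02 m
Then, calculate the area:
Area = burden * spacing = 5.2 * 7.02
= 36.504 m^2

36.504 m^2


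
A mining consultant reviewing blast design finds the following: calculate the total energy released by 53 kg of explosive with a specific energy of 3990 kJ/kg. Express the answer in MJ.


211.47 MJ

Energy = mass * specific_energy / 1000
= 53 * 3990 / 1000
= 211470 / 1000
= 211.47 MJ


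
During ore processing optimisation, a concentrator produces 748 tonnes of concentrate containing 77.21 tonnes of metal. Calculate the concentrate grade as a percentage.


Grade = (metal in concentrate / concentrate mass) * 100
= (77.21 / 748) * 100
= 0.1032219251 * 100
= 10.3222%

10.3222%


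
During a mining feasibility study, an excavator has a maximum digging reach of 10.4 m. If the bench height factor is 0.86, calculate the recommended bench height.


Bench height = reach * factor
= 10.4 * 0.86
= 8.944 m

8.944 m


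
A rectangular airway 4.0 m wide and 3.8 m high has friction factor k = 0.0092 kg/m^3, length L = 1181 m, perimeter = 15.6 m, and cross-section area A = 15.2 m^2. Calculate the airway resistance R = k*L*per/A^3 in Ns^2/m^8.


Compute the numerator:
k * L * per = 0.0092 * 1181 * 15.6
= 169.49712
Compute the denominator:
A^3 = 15.2^3 = 3511.808
Resistance:
R = 169.49712 / 3511.808
= 0.0483 Ns^2/m^8

0.0483 Ns^2/m^8


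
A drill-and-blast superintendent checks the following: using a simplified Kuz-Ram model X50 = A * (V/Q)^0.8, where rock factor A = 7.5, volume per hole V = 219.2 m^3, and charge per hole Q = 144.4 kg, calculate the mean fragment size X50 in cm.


10.4732 cm

Compute V/Q:
V/Q = 219.2 / 144.4 = 1.51800554
Raise to the power 0.8:
(V/Q)^0.8 = 1.51800554^0.8 = 1.39642844
Multiply by A:
X50 = 7.5 * 1.39642844
= 10.4732 cm


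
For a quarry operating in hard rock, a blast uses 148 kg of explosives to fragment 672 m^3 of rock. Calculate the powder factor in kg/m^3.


0.2202 kg/m^3

Powder factor = explosive mass / rock volume
= 148 / 672
= 0.2202 kg/m^3


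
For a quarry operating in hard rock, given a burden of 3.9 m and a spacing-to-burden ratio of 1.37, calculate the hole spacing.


5.343 m

Spacing = burden * ratio
= 3.9 * 1.37
= 5.343 m


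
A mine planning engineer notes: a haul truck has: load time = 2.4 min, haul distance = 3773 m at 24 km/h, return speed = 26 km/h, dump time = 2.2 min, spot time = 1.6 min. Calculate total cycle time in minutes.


24.3394 min

Convert haul speed to m/min: 24 * 1000/60 = 400 m/min
Haul time = 3773 / 400 = 9.4325 min
Convert return speed to m/min: 26 * 1000/60 = 433.3333333 m/min
Return time = 3773 / 433.3333333 = 8.706923077 min
Total cycle time:
= 2.4 + 9.4325 + 2.2 + 8.706923077 + 1.6
= 24.3394 min


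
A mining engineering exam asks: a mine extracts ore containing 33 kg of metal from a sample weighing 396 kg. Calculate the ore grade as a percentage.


8.3333%

Ore grade = (metal mass / ore mass) * 100
= (33 / 396) * 100
= 0.08333333333 * 100
= 8.3333%


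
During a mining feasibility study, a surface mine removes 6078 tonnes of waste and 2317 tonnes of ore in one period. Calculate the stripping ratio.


Stripping ratio = waste tonnage / ore tonnage
= 6078 / 2317
= 2.6232

2.6232


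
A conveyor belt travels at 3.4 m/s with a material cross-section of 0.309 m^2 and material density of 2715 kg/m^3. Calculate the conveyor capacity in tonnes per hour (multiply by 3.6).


10268.5644 t/h

Volumetric flow = speed * area
= 3.4 * 0.309 = 1.0506 m^3/s
Mass flow = volumetric * density
= 1.0506 * 2715 = 2852.379 kg/s
Convert to t/h: multiply by 3.6
Capacity = 2852.379 * 3.6
= 10268.5644 t/h


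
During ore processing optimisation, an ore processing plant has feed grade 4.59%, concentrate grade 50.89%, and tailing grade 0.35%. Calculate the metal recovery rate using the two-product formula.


93.0144%

Using the two-product formula:
R = 100 * c * (f - t) / (f * (c - t))
Numerator = 100 * 50.89 * (4.59 - 0.35)
= 100 * 50.89 * 4.24
= 21577.36
Denominator = 4.59 * (50.89 - 0.35)
= 4.59 * 50.54
= 231.9786
R = 21577.36 / 231.9786
= 93.0144%


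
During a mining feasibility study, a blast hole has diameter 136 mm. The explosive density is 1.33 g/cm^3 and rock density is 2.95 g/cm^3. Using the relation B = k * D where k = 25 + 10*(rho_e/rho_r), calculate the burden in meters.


4.0132 m

First, compute k:
rho_e / rho_r = 1.33 / 2.95 = 0.4508474576
k = 25 + 10 * 0.4508474576 = 29.50847458
Then, compute burden:
B = k * D / 1000 = 29.50847458 * 136 / 1000
= 4013.152542 / 1000
= 4.0132 m


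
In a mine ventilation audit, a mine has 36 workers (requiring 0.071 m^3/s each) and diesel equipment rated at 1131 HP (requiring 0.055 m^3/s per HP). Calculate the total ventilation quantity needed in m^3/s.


Airflow for workers:
Q_people = 36 * 0.071 = 2.556 m^3/s
Airflow for diesel equipment:
Q_diesel = 1131 * 0.055 = 62.205 m^3/s
Total ventilation:
Q_total = 2.556 + 62.205
= 64.761 m^3/s

64.761 m^3/s


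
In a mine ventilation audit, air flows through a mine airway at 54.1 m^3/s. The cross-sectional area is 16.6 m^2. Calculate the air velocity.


Velocity = flow rate / cross-sectional area
= 54.1 / 16.6
= 3.259 m/s

3.259 m/s


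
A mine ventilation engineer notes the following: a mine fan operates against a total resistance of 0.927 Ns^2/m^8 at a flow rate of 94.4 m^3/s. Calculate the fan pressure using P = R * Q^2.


8260.8307 Pa

Compute Q^2:
Q^2 = 94.4^2 = 8911.36
Compute pressure:
P = R * Q^2 = 0.927 * 8911.36
= 8260.8307 Pa


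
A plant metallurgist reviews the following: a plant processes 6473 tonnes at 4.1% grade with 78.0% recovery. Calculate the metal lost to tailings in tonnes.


58.3865 tonnes

Total metal in feed:
= 6473 * 4.1 / 100 = 265.393 tonnes
Metal recovered:
= 265.393 * 78.0 / 100 = 207.00654 tonnes
Metal lost to tailings:
= 265.393 - 207.00654
= 58.3865 tonnes


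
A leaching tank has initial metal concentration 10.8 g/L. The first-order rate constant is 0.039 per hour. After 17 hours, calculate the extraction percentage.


Compute the exponent:
-k * t = -0.039 * 17 = -0.663
Remaining concentration:
C = 10.8 * exp(-0.663)
= 10.8 * 0.515303104
= 5.565273523 g/L
Extracted = 10.8 - 5.565273523 = 5.234726477 g/L
Extraction % = 5.234726477 / 10.8 * 100
= 48.4697%

48.4697%


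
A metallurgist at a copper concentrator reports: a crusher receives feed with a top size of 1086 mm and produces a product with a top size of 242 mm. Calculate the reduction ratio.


4.4876

Reduction ratio = feed size / product size
= 1086 / 242
= 4.4876


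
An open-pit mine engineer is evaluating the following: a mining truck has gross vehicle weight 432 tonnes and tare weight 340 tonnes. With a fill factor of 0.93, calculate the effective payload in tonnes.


Maximum payload = gross - tare
= 432 - 340 = 92 tonnes
Effective payload = max payload * fill factor
= 92 * 0.93
= 85.56 tonnes

85.56 tonnes


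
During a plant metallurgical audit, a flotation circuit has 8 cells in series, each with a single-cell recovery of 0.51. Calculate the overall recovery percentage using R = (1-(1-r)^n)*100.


Complement of single-cell recovery:
1 - r = 1 - 0.51 = 0.49
Raise to power n:
(1 - r)^8 = 0.49^8 = 0.003323293057
Overall recovery:
R = (1 - 0.003323293057) * 100
= 99.6677%

99.6677%


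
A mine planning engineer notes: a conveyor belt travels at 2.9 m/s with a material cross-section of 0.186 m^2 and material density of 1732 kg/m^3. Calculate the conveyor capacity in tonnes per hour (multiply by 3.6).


Volumetric flow = speed * area
= 2.9 * 0.186 = 0.5394 m^3/s
Mass flow = volumetric * density
= 0.5394 * 1732 = 934.2408 kg/s
Convert to t/h: multiply by 3.6
Capacity = 934.2408 * 3.6
= 3363.2669 t/h

3363.2669 t/h


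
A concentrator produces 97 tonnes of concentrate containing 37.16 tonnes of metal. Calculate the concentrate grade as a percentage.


Grade = (metal in concentrate / concentrate mass) * 100
= (37.16 / 97) * 100
= 0.3830927835 * 100
= 38.3093%

38.3093%


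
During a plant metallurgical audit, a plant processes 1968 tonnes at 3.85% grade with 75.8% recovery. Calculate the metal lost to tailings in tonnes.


18.3359 tonnes

Total metal in feed:
= 1968 * 3.85 / 100 = 75.768 tonnes
Metal recovered:
= 75.768 * 75.8 / 100 = 57.432144 tonnes
Metal lost to tailings:
= 75.768 - 57.432144
= 18.3359 tonnes


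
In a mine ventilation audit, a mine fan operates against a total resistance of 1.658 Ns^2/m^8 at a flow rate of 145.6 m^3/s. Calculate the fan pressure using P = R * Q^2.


35148.5389 Pa

Compute Q^2:
Q^2 = 145.6^2 = 21199.36
Compute pressure:
P = R * Q^2 = 1.658 * 21199.36
= 35148.5389 Pa


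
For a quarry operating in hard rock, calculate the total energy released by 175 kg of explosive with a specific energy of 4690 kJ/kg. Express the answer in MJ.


820.75 MJ

Energy = mass * specific_energy / 1000
= 175 * 4690 / 1000
= 820750 / 1000
= 820.75 MJ


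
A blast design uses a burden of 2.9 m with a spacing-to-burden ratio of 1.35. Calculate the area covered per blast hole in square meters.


11.3535 m^2

First, find the spacing:
Spacing = burden * ratio = 2.9 * 1.35
= 3.915 m
Then, calculate the area:
Area = burden * spacing = 2.9 * 3.915
= 11.3535 m^2


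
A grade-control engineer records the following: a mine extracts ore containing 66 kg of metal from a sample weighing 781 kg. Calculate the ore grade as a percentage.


8.4507%

Ore grade = (metal mass / ore mass) * 100
= (66 / 781) * 100
= 0.08450704225 * 100
= 8.4507%


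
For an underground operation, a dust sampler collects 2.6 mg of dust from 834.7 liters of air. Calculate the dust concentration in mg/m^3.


Convert liters to m^3: 1 m^3 = 1000 L
Concentration = mass / volume * 1000
= 2.6 / 834.7 * 1000
= 0.003114891578 * 1000
= 3.1149 mg/m^3

3.1149 mg/m^3


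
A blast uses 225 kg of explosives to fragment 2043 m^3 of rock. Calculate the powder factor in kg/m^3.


Powder factor = explosive mass / rock volume
= 225 / 2043
= 0.1101 kg/m^3

0.1101 kg/m^3


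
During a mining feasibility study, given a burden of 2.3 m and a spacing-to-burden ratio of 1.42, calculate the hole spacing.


Spacing = burden * ratio
= 2.3 * 1.42
= 3.266 m

3.266 m


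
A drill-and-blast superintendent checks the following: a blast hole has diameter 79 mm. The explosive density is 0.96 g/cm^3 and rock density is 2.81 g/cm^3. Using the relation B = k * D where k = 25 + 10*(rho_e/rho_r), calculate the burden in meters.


First, compute k:
rho_e / rho_r = 0.96 / 2.81 = 0.3416370107
k = 25 + 10 * 0.3416370107 = 28.41637011
Then, compute burden:
B = k * D / 1000 = 28.41637011 * 79 / 1000
= 2244.893238 / 1000
= 2.2449 m

2.2449 m


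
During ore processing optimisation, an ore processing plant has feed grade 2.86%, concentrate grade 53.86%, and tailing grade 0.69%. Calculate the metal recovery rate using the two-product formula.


76.8588%

Using the two-product formula:
R = 100 * c * (f - t) / (f * (c - t))
Numerator = 100 * 53.86 * (2.86 - 0.69)
= 100 * 53.86 * 2.17
= 11687.62
Denominator = 2.86 * (53.86 - 0.69)
= 2.86 * 53.17
= 152.0662
R = 11687.62 / 152.0662
= 76.8588%


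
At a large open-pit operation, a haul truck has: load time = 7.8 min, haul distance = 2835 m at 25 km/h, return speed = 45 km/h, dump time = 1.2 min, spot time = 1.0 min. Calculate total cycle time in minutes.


Convert haul speed to m/min: 25 * 1000/60 = 416.6666667 m/min
Haul time = 2835 / 416.6666667 = 6.804 min
Convert return speed to m/min: 45 * 1000/60 = 750 m/min
Return time = 2835 / 750 = 3.78 min
Total cycle time:
= 7.8 + 6.804 + 1.2 + 3.78 + 1.0
= 20.584 min

20.584 min


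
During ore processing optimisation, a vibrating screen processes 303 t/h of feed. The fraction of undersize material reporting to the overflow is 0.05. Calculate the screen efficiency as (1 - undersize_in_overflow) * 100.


95.0%

Screen efficiency = (1 - fraction of undersize in overflow) * 100
= (1 - 0.05) * 100
= 0.95 * 100
= 95.0%


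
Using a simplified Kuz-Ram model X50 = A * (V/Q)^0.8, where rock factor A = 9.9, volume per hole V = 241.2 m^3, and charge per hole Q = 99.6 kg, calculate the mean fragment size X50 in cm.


20.0877 cm

Compute V/Q:
V/Q = 241.2 / 99.6 = 2.421686747
Raise to the power 0.8:
(V/Q)^0.8 = 2.421686747^0.8 = 2.029057583
Multiply by A:
X50 = 9.9 * 2.029057583
= 20.0877 cm


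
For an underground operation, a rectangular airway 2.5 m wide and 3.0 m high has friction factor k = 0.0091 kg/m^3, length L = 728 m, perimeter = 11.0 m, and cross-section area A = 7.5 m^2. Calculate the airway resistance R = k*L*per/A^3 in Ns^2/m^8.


Compute the numerator:
k * L * per = 0.0091 * 728 * 11.0
= 72.8728
Compute the denominator:
A^3 = 7.5^3 = 421.875
Resistance:
R = 72.8728 / 421.875
= 0.1727 Ns^2/m^8

0.1727 Ns^2/m^8


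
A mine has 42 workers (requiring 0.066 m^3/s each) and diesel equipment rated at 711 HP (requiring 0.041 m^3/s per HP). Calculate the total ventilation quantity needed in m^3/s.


31.923 m^3/s

Airflow for workers:
Q_people = 42 * 0.066 = 2.772 m^3/s
Airflow for diesel equipment:
Q_diesel = 711 * 0.041 = 29.151 m^3/s
Total ventilation:
Q_total = 2.772 + 29.151
= 31.923 m^3/s


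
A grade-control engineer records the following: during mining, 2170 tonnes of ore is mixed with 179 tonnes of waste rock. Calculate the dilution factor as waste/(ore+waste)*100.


Total material = ore + waste
= 2170 + 179 = 2349 tonnes
Dilution = waste / total * 100
= 179 / 2349 * 100
= 0.07620263942 * 100
= 7.6203%

7.6203%


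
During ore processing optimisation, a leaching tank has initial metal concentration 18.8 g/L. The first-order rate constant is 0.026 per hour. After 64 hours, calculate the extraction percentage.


81.062%

Compute the exponent:
-k * t = -0.026 * 64 = -1.664
Remaining concentration:
C = 18.8 * exp(-1.664)
= 18.8 * 0.1893799433
= 3.560342933 g/L
Extracted = 18.8 - 3.560342933 = 15.23965707 g/L
Extraction % = 15.23965707 / 18.8 * 100
= 81.062%


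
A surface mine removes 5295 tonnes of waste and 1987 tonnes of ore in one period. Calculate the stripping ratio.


2.6648

Stripping ratio = waste tonnage / ore tonnage
= 5295 / 1987
= 2.6648


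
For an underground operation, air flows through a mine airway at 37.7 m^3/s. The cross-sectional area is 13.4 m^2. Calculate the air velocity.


2.8134 m/s

Velocity = flow rate / cross-sectional area
= 37.7 / 13.4
= 2.8134 m/s


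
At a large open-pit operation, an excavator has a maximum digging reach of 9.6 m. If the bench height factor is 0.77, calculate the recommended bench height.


7.392 m

Bench height = reach * factor
= 9.6 * 0.77
= 7.392 m


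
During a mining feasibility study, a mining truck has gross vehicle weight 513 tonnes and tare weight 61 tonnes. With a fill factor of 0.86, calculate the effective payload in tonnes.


388.72 tonnes

Maximum payload = gross - tare
= 513 - 61 = 452 tonnes
Effective payload = max payload * fill factor
= 452 * 0.86
= 388.72 tonnes


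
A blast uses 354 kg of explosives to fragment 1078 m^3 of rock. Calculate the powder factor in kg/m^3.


0.3284 kg/m^3

Powder factor = explosive mass / rock volume
= 354 / 1078
= 0.3284 kg/m^3


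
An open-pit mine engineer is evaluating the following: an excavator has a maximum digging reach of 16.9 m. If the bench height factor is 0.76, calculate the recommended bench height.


Bench height = reach * factor
= 16.9 * 0.76
= 12.844 m

12.844 m


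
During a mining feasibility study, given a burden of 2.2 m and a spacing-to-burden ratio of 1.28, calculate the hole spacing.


Spacing = burden * ratio
= 2.2 * 1.28
= 2.816 m

2.816 m


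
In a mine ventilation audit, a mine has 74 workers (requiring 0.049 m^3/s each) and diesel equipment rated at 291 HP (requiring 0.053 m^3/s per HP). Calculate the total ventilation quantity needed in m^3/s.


19.049 m^3/s

Airflow for workers:
Q_people = 74 * 0.049 = 3.626 m^3/s
Airflow for diesel equipment:
Q_diesel = 291 * 0.053 = 15.423 m^3/s
Total ventilation:
Q_total = 3.626 + 15.423
= 19.049 m^3/s


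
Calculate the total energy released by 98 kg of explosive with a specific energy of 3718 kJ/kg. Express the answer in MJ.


364.364 MJ

Energy = mass * specific_energy / 1000
= 98 * 3718 / 1000
= 364364 / 1000
= 364.364 MJ


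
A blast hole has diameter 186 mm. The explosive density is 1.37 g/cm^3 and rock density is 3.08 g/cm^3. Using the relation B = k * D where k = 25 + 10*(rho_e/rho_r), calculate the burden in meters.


First, compute k:
rho_e / rho_r = 1.37 / 3.08 = 0.4448051948
k = 25 + 10 * 0.4448051948 = 29.44805195
Then, compute burden:
B = k * D / 1000 = 29.44805195 * 186 / 1000
= 5477.337662 / 1000
= 5.4773 m

5.4773 m


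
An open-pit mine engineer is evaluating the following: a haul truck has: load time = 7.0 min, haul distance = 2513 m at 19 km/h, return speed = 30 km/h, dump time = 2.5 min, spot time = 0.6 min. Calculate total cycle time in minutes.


23.0618 min

Convert haul speed to m/min: 19 * 1000/60 = 316.6666667 m/min
Haul time = 2513 / 316.6666667 = 7.935789474 min
Convert return speed to m/min: 30 * 1000/60 = 500 m/min
Return time = 2513 / 500 = 5.026 min
Total cycle time:
= 7.0 + 7.935789474 + 2.5 + 5.026 + 0.6
= 23.0618 min


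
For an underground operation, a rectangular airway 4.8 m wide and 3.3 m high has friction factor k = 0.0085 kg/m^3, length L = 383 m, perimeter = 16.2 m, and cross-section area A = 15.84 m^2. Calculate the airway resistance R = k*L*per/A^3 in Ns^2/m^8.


Compute the numerator:
k * L * per = 0.0085 * 383 * 16.2
= 52.7391
Compute the denominator:
A^3 = 15.84^3 = 3974.344704
Resistance:
R = 52.7391 / 3974.344704
= 0.0133 Ns^2/m^8

0.0133 Ns^2/m^8


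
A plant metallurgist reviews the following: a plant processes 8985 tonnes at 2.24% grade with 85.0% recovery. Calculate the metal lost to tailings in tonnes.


Total metal in feed:
= 8985 * 2.24 / 100 = 201.264 tonnes
Metal recovered:
= 201.264 * 85.0 / 100 = 171.0744 tonnes
Metal lost to tailings:
= 201.264 - 171.0744
= 30.1896 tonnes

30.1896 tonnes


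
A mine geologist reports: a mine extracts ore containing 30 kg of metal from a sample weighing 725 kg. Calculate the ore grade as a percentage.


4.1379%

Ore grade = (metal mass / ore mass) * 100
= (30 / 725) * 100
= 0.04137931034 * 100
= 4.1379%


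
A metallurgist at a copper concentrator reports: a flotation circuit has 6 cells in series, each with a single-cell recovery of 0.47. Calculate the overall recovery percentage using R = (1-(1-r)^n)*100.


Complement of single-cell recovery:
1 - r = 1 - 0.47 = 0.53
Raise to power n:
(1 - r)^6 = 0.53^6 = 0.02216436113
Overall recovery:
R = (1 - 0.02216436113) * 100
= 97.7836%

97.7836%


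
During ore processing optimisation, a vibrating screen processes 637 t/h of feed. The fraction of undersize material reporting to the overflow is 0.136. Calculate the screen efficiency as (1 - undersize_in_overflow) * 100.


86.4%

Screen efficiency = (1 - fraction of undersize in overflow) * 100
= (1 - 0.136) * 100
= 0.864 * 100
= 86.4%


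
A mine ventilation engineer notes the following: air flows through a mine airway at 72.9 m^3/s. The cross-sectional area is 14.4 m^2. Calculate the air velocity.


5.0625 m/s

Velocity = flow rate / cross-sectional area
= 72.9 / 14.4
= 5.0625 m/s


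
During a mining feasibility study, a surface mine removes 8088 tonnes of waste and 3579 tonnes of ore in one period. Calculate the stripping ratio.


Stripping ratio = waste tonnage / ore tonnage
= 8088 / 3579
= 2.2598

2.2598


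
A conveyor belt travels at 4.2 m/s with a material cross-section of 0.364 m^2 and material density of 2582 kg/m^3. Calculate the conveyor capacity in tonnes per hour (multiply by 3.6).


14210.5018 t/h

Volumetric flow = speed * area
= 4.2 * 0.364 = 1.5288 m^3/s
Mass flow = volumetric * density
= 1.5288 * 2582 = 3947.3616 kg/s
Convert to t/h: multiply by 3.6
Capacity = 3947.3616 * 3.6
= 14210.5018 t/h


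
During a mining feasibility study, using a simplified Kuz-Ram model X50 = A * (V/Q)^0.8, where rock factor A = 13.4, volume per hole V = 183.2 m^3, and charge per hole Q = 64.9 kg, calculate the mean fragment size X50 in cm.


Compute V/Q:
V/Q = 183.2 / 64.9 = 2.822804314
Raise to the power 0.8:
(V/Q)^0.8 = 2.822804314^0.8 = 2.29374227
Multiply by A:
X50 = 13.4 * 2.29374227
= 30.7361 cm

30.7361 cm


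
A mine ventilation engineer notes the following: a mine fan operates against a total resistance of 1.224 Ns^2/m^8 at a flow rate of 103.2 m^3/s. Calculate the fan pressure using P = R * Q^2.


Compute Q^2:
Q^2 = 103.2^2 = 10650.24
Compute pressure:
P = R * Q^2 = 1.224 * 10650.24
= 13035.8938 Pa

13035.8938 Pa


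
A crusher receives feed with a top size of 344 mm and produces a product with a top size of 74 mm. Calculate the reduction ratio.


4.6486

Reduction ratio = feed size / product size
= 344 / 74
= 4.6486


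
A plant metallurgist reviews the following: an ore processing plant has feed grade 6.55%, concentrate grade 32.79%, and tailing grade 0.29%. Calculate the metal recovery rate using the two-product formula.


Using the two-product formula:
R = 100 * c * (f - t) / (f * (c - t))
Numerator = 100 * 32.79 * (6.55 - 0.29)
= 100 * 32.79 * 6.26
= 20526.54
Denominator = 6.55 * (32.79 - 0.29)
= 6.55 * 32.5
= 212.875
R = 20526.54 / 212.875
= 96.4253%

96.4253%


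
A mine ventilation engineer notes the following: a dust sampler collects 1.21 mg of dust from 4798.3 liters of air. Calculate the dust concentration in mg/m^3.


Convert liters to m^3: 1 m^3 = 1000 L
Concentration = mass / volume * 1000
= 1.21 / 4798.3 * 1000
= 0.0002521726445 * 1000
= 0.2522 mg/m^3

0.2522 mg/m^3


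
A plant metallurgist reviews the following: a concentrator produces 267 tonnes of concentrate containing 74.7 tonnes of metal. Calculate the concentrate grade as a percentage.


Grade = (metal in concentrate / concentrate mass) * 100
= (74.7 / 267) * 100
= 0.2797752809 * 100
= 27.9775%

27.9775%


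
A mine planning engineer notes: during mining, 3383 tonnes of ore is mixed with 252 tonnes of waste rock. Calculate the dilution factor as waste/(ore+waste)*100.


6.9326%

Total material = ore + waste
= 3383 + 252 = 3635 tonnes
Dilution = waste / total * 100
= 252 / 3635 * 100
= 0.06932599725 * 100
= 6.9326%


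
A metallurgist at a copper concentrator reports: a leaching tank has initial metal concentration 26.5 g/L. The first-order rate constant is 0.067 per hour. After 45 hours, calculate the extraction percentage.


95.0954%

Compute the exponent:
-k * t = -0.067 * 45 = -3.015
Remaining concentration:
C = 26.5 * exp(-3.015)
= 26.5 * 0.04904583549
= 1.29971464 g/L
Extracted = 26.5 - 1.29971464 = 25.20028536 g/L
Extraction % = 25.20028536 / 26.5 * 100
= 95.0954%


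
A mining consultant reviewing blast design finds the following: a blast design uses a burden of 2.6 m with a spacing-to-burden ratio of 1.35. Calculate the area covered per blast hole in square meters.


First, find the spacing:
Spacing = burden * ratio = 2.6 * 1.35
= 3.51 m
Then, calculate the area:
Area = burden * spacing = 2.6 * 3.51
= 9.126 m^2

9.126 m^2


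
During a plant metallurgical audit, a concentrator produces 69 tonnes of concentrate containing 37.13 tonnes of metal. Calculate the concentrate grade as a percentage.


53.8116%

Grade = (metal in concentrate / concentrate mass) * 100
= (37.13 / 69) * 100
= 0.538115942 * 100
= 53.8116%


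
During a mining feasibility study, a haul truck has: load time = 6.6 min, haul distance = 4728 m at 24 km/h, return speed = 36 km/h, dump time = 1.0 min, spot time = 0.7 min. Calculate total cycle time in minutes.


Convert haul speed to m/min: 24 * 1000/60 = 400 m/min
Haul time = 4728 / 400 = 11.82 min
Convert return speed to m/min: 36 * 1000/60 = 600 m/min
Return time = 4728 / 600 = 7.88 min
Total cycle time:
= 6.6 + 11.82 + 1.0 + 7.88 + 0.7
= 28.0 min

28.0 min


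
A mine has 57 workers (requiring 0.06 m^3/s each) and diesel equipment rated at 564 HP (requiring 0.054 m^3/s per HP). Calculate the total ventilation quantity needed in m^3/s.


33.876 m^3/s

Airflow for workers:
Q_people = 57 * 0.06 = 3.42 m^3/s
Airflow for diesel equipment:
Q_diesel = 564 * 0.054 = 30.456 m^3/s
Total ventilation:
Q_total = 3.42 + 30.456
= 33.876 m^3/s


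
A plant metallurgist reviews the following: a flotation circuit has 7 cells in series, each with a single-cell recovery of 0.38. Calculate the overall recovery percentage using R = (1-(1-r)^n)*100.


Complement of single-cell recovery:
1 - r = 1 - 0.38 = 0.62
Raise to power n:
(1 - r)^7 = 0.62^7 = 0.03521614606
Overall recovery:
R = (1 - 0.03521614606) * 100
= 96.4784%

96.4784%


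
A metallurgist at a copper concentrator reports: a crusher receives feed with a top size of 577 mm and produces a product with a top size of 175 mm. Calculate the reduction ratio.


Reduction ratio = feed size / product size
= 577 / 175
= 3.2971

3.2971


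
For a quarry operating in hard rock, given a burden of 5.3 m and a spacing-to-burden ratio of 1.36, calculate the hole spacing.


7.208 m

Spacing = burden * ratio
= 5.3 * 1.36
= 7.208 m


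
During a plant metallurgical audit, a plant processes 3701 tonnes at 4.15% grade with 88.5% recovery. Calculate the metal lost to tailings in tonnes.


Total metal in feed:
= 3701 * 4.15 / 100 = 153.5915 tonnes
Metal recovered:
= 153.5915 * 88.5 / 100 = 135.9284775 tonnes
Metal lost to tailings:
= 153.5915 - 135.9284775
= 17.663 tonnes

17.663 tonnes


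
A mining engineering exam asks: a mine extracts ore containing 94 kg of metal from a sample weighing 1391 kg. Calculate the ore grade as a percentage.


Ore grade = (metal mass / ore mass) * 100
= (94 / 1391) * 100
= 0.06757728253 * 100
= 6.7577%

6.7577%


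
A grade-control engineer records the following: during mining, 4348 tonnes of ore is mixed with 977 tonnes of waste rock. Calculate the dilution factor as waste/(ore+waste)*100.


18.3474%

Total material = ore + waste
= 4348 + 977 = 5325 tonnes
Dilution = waste / total * 100
= 977 / 5325 * 100
= 0.1834741784 * 100
= 18.3474%


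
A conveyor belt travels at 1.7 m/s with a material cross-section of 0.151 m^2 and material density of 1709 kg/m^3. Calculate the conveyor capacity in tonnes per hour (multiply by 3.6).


1579.3211 t/h

Volumetric flow = speed * area
= 1.7 * 0.151 = 0.2567 m^3/s
Mass flow = volumetric * density
= 0.2567 * 1709 = 438.7003 kg/s
Convert to t/h: multiply by 3.6
Capacity = 438.7003 * 3.6
= 1579.3211 t/h


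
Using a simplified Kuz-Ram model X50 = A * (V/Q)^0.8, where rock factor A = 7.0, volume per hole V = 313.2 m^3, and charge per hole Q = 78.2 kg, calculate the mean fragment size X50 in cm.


Compute V/Q:
V/Q = 313.2 / 78.2 = 4.00511509
Raise to the power 0.8:
(V/Q)^0.8 = 4.00511509^0.8 = 3.034533947
Multiply by A:
X50 = 7.0 * 3.034533947
= 21.2417 cm

21.2417 cm


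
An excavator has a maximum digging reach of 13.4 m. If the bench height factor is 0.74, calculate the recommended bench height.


Bench height = reach * factor
= 13.4 * 0.74
= 9.916 m

9.916 m


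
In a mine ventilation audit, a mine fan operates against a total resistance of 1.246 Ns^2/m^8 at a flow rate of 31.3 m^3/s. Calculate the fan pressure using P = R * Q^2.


1220.6937 Pa

Compute Q^2:
Q^2 = 31.3^2 = 979.69
Compute pressure:
P = R * Q^2 = 1.246 * 979.69
= 1220.6937 Pa


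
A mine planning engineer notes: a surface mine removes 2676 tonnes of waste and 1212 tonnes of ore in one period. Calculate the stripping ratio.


Stripping ratio = waste tonnage / ore tonnage
= 2676 / 1212
= 2.2079

2.2079


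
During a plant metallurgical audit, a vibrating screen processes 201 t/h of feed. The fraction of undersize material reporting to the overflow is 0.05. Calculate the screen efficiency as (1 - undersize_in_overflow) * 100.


95.0%

Screen efficiency = (1 - fraction of undersize in overflow) * 100
= (1 - 0.05) * 100
= 0.95 * 100
= 95.0%


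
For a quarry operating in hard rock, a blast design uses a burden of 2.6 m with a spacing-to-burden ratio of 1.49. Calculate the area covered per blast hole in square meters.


First, find the spacing:
Spacing = burden * ratio = 2.6 * 1.49
= 3.874 m
Then, calculate the area:
Area = burden * spacing = 2.6 * 3.874
= 10.0724 m^2

10.0724 m^2


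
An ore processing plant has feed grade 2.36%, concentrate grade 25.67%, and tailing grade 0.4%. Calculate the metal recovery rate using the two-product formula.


84.3655%

Using the two-product formula:
R = 100 * c * (f - t) / (f * (c - t))
Numerator = 100 * 25.67 * (2.36 - 0.4)
= 100 * 25.67 * 1.96
= 5031.32
Denominator = 2.36 * (25.67 - 0.4)
= 2.36 * 25.27
= 59.6372
R = 5031.32 / 59.6372
= 84.3655%


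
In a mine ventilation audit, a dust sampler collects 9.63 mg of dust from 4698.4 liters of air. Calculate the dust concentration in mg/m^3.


Convert liters to m^3: 1 m^3 = 1000 L
Concentration = mass / volume * 1000
= 9.63 / 4698.4 * 1000
= 0.002049633918 * 1000
= 2.0496 mg/m^3

2.0496 mg/m^3


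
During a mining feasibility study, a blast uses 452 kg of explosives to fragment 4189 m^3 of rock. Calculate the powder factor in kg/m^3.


Powder factor = explosive mass / rock volume
= 452 / 4189
= 0.1079 kg/m^3

0.1079 kg/m^3
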